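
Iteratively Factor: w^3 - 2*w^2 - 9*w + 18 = (w - 2)*(w^2 - 9) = (w - 3)*(w - 2)*(w + 3)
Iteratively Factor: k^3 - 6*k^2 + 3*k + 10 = (k - 5)*(k^2 - k - 2) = (k - 5)*(k + 1)*(k - 2)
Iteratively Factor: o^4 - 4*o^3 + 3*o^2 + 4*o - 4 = (o - 2)*(o^3 - 2*o^2 - o + 2) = (o - 2)^2*(o^2 - 1) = (o - 2)^2*(o - 1)*(o + 1)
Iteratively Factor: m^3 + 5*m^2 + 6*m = (m + 3)*(m^2 + 2*m) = m*(m + 3)*(m + 2)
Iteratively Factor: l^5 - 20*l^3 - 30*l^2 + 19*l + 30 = (l - 5)*(l^4 + 5*l^3 + 5*l^2 - 5*l - 6) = (l - 5)*(l + 2)*(l^3 + 3*l^2 - l - 3) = (l - 5)*(l - 1)*(l + 2)*(l^2 + 4*l + 3) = (l - 5)*(l - 1)*(l + 1)*(l + 2)*(l + 3)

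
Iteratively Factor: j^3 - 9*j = (j - 3)*(j^2 + 3*j) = j*(j - 3)*(j + 3)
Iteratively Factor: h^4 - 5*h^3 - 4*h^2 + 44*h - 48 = (h - 4)*(h^3 - h^2 - 8*h + 12) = (h - 4)*(h - 2)*(h^2 + h - 6) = (h - 4)*(h - 2)^2*(h + 3)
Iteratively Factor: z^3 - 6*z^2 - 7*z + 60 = (z - 4)*(z^2 - 2*z - 15) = (z - 4)*(z + 3)*(z - 5)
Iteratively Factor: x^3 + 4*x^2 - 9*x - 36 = (x + 4)*(x^2 - 9) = (x - 3)*(x + 4)*(x + 3)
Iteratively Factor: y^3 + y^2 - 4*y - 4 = (y - 2)*(y^2 + 3*y + 2) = (y - 2)*(y + 2)*(y + 1)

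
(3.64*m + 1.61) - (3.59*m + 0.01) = 0.0500000000000003*m + 1.6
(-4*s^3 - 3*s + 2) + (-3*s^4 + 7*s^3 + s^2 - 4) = -3*s^4 + 3*s^3 + s^2 - 3*s - 2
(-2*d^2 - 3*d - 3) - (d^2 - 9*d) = -3*d^2 + 6*d - 3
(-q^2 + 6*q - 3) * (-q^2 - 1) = q^4 - 6*q^3 + 4*q^2 - 6*q + 3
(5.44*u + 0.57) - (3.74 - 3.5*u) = 8.94*u - 3.17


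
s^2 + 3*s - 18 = (s - 3)*(s + 6)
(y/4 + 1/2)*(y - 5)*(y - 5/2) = y^3/4 - 11*y^2/8 - 5*y/8 + 25/4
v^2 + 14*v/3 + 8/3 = (v + 2/3)*(v + 4)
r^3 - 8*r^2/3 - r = r*(r - 3)*(r + 1/3)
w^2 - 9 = (w - 3)*(w + 3)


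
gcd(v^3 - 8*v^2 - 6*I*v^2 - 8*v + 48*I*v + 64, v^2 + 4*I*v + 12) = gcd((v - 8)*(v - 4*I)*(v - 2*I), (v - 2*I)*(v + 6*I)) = v - 2*I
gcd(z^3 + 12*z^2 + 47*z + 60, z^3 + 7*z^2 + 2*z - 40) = z^2 + 9*z + 20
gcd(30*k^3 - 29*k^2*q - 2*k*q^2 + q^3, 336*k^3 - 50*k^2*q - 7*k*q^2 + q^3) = -6*k + q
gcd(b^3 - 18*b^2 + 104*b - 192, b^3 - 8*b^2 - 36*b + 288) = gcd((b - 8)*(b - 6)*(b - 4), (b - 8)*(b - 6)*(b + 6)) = b^2 - 14*b + 48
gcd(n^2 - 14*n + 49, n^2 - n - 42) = n - 7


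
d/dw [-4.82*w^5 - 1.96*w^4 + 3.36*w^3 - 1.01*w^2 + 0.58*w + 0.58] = -24.1*w^4 - 7.84*w^3 + 10.08*w^2 - 2.02*w + 0.58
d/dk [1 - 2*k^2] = -4*k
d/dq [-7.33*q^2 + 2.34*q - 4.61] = 2.34 - 14.66*q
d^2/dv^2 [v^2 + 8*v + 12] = 2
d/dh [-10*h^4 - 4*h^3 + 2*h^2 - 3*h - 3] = -40*h^3 - 12*h^2 + 4*h - 3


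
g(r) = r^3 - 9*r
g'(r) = 3*r^2 - 9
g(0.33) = -2.93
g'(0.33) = -8.67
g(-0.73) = 6.18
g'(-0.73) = -7.40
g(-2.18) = 9.26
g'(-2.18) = 5.26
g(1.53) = -10.19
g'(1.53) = -1.98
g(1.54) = -10.21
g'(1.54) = -1.89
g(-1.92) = 10.20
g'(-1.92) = 2.06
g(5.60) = 125.22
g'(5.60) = 85.08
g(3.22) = 4.41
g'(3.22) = 22.11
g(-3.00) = 0.00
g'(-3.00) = 18.00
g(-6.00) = -162.00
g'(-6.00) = 99.00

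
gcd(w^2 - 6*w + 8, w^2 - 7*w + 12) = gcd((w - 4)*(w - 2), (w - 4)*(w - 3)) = w - 4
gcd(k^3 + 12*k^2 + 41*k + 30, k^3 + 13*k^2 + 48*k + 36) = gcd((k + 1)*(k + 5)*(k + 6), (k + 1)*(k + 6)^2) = k^2 + 7*k + 6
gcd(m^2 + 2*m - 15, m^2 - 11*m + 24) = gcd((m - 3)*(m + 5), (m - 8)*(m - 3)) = m - 3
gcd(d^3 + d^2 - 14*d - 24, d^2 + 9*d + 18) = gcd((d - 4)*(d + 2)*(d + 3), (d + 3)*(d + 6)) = d + 3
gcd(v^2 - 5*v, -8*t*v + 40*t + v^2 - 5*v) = v - 5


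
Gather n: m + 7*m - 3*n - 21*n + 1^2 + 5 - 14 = 8*m - 24*n - 8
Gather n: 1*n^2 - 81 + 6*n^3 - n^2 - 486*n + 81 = 6*n^3 - 486*n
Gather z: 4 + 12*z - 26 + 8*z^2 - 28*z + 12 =8*z^2 - 16*z - 10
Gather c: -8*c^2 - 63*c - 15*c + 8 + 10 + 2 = -8*c^2 - 78*c + 20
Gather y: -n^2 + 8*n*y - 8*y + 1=-n^2 + y*(8*n - 8) + 1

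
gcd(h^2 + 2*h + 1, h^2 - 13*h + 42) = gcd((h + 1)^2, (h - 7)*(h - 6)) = 1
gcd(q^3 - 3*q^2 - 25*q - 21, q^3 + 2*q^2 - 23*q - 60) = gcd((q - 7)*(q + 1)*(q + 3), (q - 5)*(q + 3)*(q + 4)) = q + 3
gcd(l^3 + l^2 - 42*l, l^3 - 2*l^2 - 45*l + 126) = l^2 + l - 42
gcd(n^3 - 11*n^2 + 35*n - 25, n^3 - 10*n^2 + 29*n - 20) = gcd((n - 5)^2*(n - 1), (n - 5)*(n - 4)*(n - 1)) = n^2 - 6*n + 5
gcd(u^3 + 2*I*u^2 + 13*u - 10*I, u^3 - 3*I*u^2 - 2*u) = u^2 - 3*I*u - 2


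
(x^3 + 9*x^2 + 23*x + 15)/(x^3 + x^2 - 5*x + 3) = (x^2 + 6*x + 5)/(x^2 - 2*x + 1)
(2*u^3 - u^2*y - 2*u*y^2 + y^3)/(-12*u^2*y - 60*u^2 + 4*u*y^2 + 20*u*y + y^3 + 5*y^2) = (-u^2 + y^2)/(6*u*y + 30*u + y^2 + 5*y)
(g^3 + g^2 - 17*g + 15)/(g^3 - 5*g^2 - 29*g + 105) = (g - 1)/(g - 7)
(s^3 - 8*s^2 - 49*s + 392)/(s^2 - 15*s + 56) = s + 7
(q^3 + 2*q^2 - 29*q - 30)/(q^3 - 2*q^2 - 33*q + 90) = (q + 1)/(q - 3)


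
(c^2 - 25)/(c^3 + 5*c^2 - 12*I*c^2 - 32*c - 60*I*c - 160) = (c - 5)/(c^2 - 12*I*c - 32)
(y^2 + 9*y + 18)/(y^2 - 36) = (y + 3)/(y - 6)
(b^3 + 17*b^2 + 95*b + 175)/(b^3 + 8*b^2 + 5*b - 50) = (b + 7)/(b - 2)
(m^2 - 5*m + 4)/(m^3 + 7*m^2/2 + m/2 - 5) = 2*(m - 4)/(2*m^2 + 9*m + 10)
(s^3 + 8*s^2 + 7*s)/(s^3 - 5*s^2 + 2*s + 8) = s*(s + 7)/(s^2 - 6*s + 8)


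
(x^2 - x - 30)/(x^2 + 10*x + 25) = (x - 6)/(x + 5)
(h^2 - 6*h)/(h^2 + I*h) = (h - 6)/(h + I)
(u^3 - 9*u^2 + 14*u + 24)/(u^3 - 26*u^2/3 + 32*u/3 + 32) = 3*(u + 1)/(3*u + 4)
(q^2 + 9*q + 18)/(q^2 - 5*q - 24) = (q + 6)/(q - 8)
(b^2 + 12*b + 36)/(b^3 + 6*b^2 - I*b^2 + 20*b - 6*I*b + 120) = (b + 6)/(b^2 - I*b + 20)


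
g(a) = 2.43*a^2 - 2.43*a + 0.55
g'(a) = 4.86*a - 2.43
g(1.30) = 1.50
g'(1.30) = 3.89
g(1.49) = 2.32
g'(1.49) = 4.81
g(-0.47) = 2.23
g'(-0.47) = -4.71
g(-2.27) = 18.59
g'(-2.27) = -13.46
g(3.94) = 28.70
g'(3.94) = 16.72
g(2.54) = 10.06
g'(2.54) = 9.91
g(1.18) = 1.07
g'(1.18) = 3.30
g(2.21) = 7.05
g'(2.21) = 8.31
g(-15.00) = 583.75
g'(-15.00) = -75.33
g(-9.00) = 219.25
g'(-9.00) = -46.17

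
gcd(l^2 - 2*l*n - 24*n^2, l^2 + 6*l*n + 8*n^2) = l + 4*n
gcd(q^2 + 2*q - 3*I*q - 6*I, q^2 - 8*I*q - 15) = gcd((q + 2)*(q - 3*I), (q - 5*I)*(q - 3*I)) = q - 3*I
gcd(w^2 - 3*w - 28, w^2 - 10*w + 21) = w - 7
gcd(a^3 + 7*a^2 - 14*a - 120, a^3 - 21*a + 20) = a^2 + a - 20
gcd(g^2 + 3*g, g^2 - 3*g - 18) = g + 3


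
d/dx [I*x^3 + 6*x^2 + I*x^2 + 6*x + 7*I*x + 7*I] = 3*I*x^2 + 2*x*(6 + I) + 6 + 7*I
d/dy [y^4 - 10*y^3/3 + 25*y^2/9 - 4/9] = 2*y*(18*y^2 - 45*y + 25)/9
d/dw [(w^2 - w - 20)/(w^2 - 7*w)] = 2*(-3*w^2 + 20*w - 70)/(w^2*(w^2 - 14*w + 49))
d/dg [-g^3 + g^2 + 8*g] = -3*g^2 + 2*g + 8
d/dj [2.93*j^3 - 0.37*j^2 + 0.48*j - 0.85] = 8.79*j^2 - 0.74*j + 0.48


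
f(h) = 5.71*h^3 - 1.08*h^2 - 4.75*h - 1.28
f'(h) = 17.13*h^2 - 2.16*h - 4.75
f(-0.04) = -1.09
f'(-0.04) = -4.64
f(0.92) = -2.12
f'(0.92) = 7.76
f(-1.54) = -17.38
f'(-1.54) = 39.20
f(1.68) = 14.77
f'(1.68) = 39.97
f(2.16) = 40.96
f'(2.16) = 70.51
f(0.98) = -1.60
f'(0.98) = 9.58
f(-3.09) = -165.38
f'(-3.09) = 165.48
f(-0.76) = -0.80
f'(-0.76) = 6.79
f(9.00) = 4031.08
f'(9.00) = 1363.34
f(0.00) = -1.28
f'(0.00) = -4.75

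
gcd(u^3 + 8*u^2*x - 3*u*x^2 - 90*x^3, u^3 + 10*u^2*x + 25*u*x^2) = u + 5*x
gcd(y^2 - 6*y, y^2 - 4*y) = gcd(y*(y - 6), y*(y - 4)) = y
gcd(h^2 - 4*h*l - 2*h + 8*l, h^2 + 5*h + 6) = 1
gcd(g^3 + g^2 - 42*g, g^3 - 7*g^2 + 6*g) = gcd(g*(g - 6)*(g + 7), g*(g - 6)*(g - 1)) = g^2 - 6*g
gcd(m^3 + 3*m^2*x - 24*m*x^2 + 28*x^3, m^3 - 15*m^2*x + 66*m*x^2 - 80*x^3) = -m + 2*x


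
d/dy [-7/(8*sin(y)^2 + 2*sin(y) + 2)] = 7*(8*sin(y) + 1)*cos(y)/(2*(4*sin(y)^2 + sin(y) + 1)^2)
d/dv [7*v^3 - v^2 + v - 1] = 21*v^2 - 2*v + 1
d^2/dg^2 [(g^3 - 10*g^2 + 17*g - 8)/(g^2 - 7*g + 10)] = 4*(-7*g^3 + 33*g^2 - 21*g - 61)/(g^6 - 21*g^5 + 177*g^4 - 763*g^3 + 1770*g^2 - 2100*g + 1000)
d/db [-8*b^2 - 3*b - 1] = -16*b - 3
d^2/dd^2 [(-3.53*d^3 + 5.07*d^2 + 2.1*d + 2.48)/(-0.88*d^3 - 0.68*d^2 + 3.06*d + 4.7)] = (-12.07712*d^6 + 47.276064*d^5 + 62.7000000000001*d^4 - 262.998168*d^3 + 136.349592*d^2 + 397.015224*d - 225.883816)/(0.681472*d^9 + 1.579776*d^8 - 5.888256*d^7 - 21.591232*d^6 + 3.600192*d^5 + 88.518864*d^4 + 88.343544*d^3 - 86.96316*d^2 - 202.7862*d - 103.823)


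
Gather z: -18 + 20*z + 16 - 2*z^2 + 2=-2*z^2 + 20*z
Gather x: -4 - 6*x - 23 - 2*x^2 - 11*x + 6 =-2*x^2 - 17*x - 21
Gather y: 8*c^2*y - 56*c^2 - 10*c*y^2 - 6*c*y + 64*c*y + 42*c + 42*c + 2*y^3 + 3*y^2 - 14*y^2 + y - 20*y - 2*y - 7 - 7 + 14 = -56*c^2 + 84*c + 2*y^3 + y^2*(-10*c - 11) + y*(8*c^2 + 58*c - 21)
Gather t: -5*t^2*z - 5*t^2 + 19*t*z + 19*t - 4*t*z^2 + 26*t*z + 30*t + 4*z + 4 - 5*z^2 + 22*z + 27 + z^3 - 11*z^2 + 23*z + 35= t^2*(-5*z - 5) + t*(-4*z^2 + 45*z + 49) + z^3 - 16*z^2 + 49*z + 66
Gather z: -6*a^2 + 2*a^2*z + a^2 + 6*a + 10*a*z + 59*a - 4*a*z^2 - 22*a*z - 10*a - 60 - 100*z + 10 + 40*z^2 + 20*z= -5*a^2 + 55*a + z^2*(40 - 4*a) + z*(2*a^2 - 12*a - 80) - 50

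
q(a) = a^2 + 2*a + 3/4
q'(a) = 2*a + 2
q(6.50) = 56.00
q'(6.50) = 15.00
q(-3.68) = 6.93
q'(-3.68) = -5.36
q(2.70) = 13.44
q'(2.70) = 7.40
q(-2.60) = 2.31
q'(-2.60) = -3.20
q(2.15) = 9.67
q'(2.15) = 6.30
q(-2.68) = 2.57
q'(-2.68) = -3.36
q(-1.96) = 0.67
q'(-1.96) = -1.92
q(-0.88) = -0.24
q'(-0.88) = 0.24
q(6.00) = 48.75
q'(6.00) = 14.00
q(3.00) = 15.75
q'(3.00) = 8.00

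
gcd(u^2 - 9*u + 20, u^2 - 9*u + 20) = u^2 - 9*u + 20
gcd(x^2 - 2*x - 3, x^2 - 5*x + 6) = x - 3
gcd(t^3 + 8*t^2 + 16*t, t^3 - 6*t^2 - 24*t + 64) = t + 4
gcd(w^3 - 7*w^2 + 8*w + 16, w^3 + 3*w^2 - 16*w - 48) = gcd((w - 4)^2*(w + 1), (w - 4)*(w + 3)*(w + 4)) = w - 4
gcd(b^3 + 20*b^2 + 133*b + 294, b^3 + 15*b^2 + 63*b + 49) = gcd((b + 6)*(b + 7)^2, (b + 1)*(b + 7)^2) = b^2 + 14*b + 49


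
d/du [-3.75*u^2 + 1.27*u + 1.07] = 1.27 - 7.5*u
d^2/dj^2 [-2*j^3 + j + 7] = -12*j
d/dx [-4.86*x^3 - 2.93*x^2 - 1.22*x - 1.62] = -14.58*x^2 - 5.86*x - 1.22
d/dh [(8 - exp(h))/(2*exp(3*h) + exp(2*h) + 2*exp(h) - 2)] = (4*exp(3*h) - 47*exp(2*h) - 16*exp(h) - 14)*exp(h)/(4*exp(6*h) + 4*exp(5*h) + 9*exp(4*h) - 4*exp(3*h) - 8*exp(h) + 4)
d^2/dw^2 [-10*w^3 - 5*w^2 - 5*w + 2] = -60*w - 10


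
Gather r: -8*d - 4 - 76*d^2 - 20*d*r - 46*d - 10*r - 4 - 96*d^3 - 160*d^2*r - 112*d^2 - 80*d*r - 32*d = -96*d^3 - 188*d^2 - 86*d + r*(-160*d^2 - 100*d - 10) - 8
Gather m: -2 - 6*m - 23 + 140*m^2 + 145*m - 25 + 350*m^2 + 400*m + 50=490*m^2 + 539*m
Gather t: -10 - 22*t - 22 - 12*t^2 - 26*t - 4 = -12*t^2 - 48*t - 36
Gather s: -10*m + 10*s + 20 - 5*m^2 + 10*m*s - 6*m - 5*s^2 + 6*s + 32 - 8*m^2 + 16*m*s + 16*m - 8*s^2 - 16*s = -13*m^2 + 26*m*s - 13*s^2 + 52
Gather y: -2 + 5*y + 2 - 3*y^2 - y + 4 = -3*y^2 + 4*y + 4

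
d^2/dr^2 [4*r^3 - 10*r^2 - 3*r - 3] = 24*r - 20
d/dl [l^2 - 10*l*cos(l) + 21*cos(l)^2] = 10*l*sin(l) + 2*l - 21*sin(2*l) - 10*cos(l)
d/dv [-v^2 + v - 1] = 1 - 2*v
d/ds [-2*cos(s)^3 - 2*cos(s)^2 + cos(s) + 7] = (6*cos(s)^2 + 4*cos(s) - 1)*sin(s)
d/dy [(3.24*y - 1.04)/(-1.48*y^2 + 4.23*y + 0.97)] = (4.7952*y^2 - 3.0784*y + 7.542)/(2.1904*y^4 - 12.5208*y^3 + 15.0217*y^2 + 8.2062*y + 0.9409)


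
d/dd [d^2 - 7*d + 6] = 2*d - 7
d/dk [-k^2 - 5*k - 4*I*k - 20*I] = -2*k - 5 - 4*I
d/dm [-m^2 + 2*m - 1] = 2 - 2*m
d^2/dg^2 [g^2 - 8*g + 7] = 2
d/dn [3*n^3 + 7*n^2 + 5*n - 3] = 9*n^2 + 14*n + 5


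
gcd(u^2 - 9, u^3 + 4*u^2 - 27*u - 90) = u + 3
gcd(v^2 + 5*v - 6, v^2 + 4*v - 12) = v + 6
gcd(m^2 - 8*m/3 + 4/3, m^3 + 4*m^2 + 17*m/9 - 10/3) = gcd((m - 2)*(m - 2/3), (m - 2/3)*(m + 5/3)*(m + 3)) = m - 2/3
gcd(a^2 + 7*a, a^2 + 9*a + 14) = a + 7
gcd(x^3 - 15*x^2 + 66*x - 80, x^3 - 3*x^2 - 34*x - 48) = x - 8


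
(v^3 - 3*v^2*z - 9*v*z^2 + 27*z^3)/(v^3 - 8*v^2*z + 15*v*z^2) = (-v^2 + 9*z^2)/(v*(-v + 5*z))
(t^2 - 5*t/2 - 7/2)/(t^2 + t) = (t - 7/2)/t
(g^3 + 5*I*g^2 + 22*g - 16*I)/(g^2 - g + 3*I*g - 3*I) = (g^3 + 5*I*g^2 + 22*g - 16*I)/(g^2 - g + 3*I*g - 3*I)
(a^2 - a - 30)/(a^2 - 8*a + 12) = (a + 5)/(a - 2)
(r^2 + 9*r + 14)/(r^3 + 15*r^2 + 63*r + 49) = (r + 2)/(r^2 + 8*r + 7)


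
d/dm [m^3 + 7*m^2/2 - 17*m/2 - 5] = 3*m^2 + 7*m - 17/2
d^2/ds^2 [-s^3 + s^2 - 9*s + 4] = 2 - 6*s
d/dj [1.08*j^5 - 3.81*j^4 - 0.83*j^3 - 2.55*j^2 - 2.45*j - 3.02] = 5.4*j^4 - 15.24*j^3 - 2.49*j^2 - 5.1*j - 2.45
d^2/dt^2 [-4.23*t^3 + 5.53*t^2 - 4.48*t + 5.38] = 11.06 - 25.38*t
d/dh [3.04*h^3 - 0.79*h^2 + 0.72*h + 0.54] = 9.12*h^2 - 1.58*h + 0.72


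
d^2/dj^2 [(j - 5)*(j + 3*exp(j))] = 3*j*exp(j) - 9*exp(j) + 2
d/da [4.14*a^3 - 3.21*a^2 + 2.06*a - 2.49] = 12.42*a^2 - 6.42*a + 2.06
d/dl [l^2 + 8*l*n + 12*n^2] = 2*l + 8*n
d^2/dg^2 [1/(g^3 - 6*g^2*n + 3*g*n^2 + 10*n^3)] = 6*((-g + 2*n)*(g^3 - 6*g^2*n + 3*g*n^2 + 10*n^3) + 3*(g^2 - 4*g*n + n^2)^2)/(g^3 - 6*g^2*n + 3*g*n^2 + 10*n^3)^3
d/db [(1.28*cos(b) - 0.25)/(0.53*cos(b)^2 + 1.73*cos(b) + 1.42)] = (0.6784*cos(b)^2 - 0.265*cos(b) - 2.2501)*sin(b)/(0.2809*cos(b)^4 + 1.8338*cos(b)^3 + 4.4981*cos(b)^2 + 4.9132*cos(b) + 2.0164)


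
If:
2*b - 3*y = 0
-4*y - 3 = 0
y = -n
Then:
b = -9/8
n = 3/4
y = -3/4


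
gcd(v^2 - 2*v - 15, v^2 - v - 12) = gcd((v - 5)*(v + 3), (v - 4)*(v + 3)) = v + 3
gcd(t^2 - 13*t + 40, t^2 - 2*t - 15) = t - 5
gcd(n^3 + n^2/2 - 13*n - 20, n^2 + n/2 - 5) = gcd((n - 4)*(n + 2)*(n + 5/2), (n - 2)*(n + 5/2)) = n + 5/2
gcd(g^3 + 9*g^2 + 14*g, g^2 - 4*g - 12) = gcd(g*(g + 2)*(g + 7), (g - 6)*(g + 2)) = g + 2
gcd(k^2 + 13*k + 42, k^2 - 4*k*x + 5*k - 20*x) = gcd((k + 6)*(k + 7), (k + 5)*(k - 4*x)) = 1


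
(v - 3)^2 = v^2 - 6*v + 9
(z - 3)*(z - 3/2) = z^2 - 9*z/2 + 9/2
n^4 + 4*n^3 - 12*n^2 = n^2*(n - 2)*(n + 6)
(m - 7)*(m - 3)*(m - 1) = m^3 - 11*m^2 + 31*m - 21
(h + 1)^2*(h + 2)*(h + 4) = h^4 + 8*h^3 + 21*h^2 + 22*h + 8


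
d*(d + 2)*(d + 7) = d^3 + 9*d^2 + 14*d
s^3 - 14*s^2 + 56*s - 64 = (s - 8)*(s - 4)*(s - 2)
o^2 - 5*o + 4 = (o - 4)*(o - 1)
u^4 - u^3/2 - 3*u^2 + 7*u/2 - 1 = (u - 1)^2*(u - 1/2)*(u + 2)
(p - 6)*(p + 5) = p^2 - p - 30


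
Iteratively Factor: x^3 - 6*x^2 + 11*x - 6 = (x - 3)*(x^2 - 3*x + 2) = (x - 3)*(x - 1)*(x - 2)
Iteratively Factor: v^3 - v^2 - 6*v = (v - 3)*(v^2 + 2*v) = v*(v - 3)*(v + 2)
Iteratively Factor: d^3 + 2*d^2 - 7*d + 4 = (d - 1)*(d^2 + 3*d - 4) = (d - 1)^2*(d + 4)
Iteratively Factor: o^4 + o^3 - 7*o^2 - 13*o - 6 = (o + 2)*(o^3 - o^2 - 5*o - 3) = (o + 1)*(o + 2)*(o^2 - 2*o - 3) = (o - 3)*(o + 1)*(o + 2)*(o + 1)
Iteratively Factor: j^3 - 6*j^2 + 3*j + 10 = (j - 5)*(j^2 - j - 2) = (j - 5)*(j - 2)*(j + 1)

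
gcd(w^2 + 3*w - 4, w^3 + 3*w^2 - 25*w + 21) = w - 1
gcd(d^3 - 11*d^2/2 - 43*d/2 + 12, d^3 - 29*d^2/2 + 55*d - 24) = d^2 - 17*d/2 + 4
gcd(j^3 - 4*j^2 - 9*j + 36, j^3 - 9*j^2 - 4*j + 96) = j^2 - j - 12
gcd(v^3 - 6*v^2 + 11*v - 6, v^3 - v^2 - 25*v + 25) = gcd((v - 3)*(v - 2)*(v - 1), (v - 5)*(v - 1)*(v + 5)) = v - 1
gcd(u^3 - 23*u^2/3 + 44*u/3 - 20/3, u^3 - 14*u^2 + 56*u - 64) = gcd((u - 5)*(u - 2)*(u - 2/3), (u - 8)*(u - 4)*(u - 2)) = u - 2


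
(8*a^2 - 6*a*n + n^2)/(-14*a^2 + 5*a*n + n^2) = (-4*a + n)/(7*a + n)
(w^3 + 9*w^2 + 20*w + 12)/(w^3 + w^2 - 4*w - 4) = (w + 6)/(w - 2)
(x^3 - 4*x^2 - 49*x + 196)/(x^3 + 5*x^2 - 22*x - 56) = (x - 7)/(x + 2)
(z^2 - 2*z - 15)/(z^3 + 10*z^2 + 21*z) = (z - 5)/(z*(z + 7))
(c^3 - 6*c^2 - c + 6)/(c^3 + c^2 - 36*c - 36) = (c - 1)/(c + 6)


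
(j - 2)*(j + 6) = j^2 + 4*j - 12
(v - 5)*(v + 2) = v^2 - 3*v - 10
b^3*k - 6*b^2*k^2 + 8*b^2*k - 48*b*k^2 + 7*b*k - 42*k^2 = (b + 7)*(b - 6*k)*(b*k + k)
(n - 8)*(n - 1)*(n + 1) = n^3 - 8*n^2 - n + 8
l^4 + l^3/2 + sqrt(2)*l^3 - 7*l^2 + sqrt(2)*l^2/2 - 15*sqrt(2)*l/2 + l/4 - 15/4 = (l - 5/2)*(l + 3)*(l + sqrt(2)/2)^2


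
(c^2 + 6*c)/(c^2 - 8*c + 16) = c*(c + 6)/(c^2 - 8*c + 16)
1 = 1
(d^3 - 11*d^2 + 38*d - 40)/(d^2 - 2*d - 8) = (d^2 - 7*d + 10)/(d + 2)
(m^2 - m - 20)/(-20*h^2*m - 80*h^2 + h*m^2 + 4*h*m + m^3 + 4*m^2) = (5 - m)/(20*h^2 - h*m - m^2)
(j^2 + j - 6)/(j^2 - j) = (j^2 + j - 6)/(j*(j - 1))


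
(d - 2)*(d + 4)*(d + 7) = d^3 + 9*d^2 + 6*d - 56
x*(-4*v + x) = -4*v*x + x^2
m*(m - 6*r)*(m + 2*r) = m^3 - 4*m^2*r - 12*m*r^2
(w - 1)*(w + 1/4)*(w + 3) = w^3 + 9*w^2/4 - 5*w/2 - 3/4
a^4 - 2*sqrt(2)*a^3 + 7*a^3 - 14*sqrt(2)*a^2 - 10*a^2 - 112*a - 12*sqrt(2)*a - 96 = (a + 1)*(a + 6)*(a - 4*sqrt(2))*(a + 2*sqrt(2))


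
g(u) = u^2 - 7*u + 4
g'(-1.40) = -9.80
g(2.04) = -6.12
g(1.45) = -4.05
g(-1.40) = 15.76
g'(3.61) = 0.22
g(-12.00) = 232.00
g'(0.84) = -5.32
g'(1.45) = -4.10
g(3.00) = -8.00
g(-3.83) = 45.48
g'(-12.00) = -31.00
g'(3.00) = -1.00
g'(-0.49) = -7.98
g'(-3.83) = -14.66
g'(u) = 2*u - 7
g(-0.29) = 6.11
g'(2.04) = -2.92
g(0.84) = -1.17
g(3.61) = -8.24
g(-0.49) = 7.67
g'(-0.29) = -7.58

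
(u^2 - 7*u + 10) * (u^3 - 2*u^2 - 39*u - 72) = u^5 - 9*u^4 - 15*u^3 + 181*u^2 + 114*u - 720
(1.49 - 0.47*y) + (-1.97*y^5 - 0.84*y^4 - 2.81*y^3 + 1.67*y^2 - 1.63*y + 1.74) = -1.97*y^5 - 0.84*y^4 - 2.81*y^3 + 1.67*y^2 - 2.1*y + 3.23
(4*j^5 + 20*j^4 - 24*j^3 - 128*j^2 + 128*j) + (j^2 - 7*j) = 4*j^5 + 20*j^4 - 24*j^3 - 127*j^2 + 121*j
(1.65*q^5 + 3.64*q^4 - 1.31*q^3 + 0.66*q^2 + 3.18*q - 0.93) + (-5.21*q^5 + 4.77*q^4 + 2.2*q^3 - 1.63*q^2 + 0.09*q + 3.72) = -3.56*q^5 + 8.41*q^4 + 0.89*q^3 - 0.97*q^2 + 3.27*q + 2.79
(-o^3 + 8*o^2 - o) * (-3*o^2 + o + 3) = 3*o^5 - 25*o^4 + 8*o^3 + 23*o^2 - 3*o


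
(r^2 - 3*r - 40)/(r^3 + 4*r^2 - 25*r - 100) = (r - 8)/(r^2 - r - 20)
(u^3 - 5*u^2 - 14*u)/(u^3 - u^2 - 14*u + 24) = u*(u^2 - 5*u - 14)/(u^3 - u^2 - 14*u + 24)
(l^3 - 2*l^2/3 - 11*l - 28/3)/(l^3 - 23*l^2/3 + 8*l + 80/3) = (3*l^2 + 10*l + 7)/(3*l^2 - 11*l - 20)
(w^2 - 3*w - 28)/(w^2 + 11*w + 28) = (w - 7)/(w + 7)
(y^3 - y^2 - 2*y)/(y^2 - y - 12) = y*(-y^2 + y + 2)/(-y^2 + y + 12)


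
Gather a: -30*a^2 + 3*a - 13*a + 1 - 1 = -30*a^2 - 10*a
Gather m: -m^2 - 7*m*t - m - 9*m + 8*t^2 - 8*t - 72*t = -m^2 + m*(-7*t - 10) + 8*t^2 - 80*t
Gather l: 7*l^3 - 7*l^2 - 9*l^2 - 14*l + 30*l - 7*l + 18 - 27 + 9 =7*l^3 - 16*l^2 + 9*l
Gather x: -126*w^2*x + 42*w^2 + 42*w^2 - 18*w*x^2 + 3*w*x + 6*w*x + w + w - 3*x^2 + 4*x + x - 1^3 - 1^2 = 84*w^2 + 2*w + x^2*(-18*w - 3) + x*(-126*w^2 + 9*w + 5) - 2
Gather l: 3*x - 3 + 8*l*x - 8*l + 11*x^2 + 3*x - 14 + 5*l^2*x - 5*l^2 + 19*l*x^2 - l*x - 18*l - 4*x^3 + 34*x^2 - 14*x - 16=l^2*(5*x - 5) + l*(19*x^2 + 7*x - 26) - 4*x^3 + 45*x^2 - 8*x - 33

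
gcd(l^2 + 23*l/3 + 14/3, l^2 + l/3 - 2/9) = l + 2/3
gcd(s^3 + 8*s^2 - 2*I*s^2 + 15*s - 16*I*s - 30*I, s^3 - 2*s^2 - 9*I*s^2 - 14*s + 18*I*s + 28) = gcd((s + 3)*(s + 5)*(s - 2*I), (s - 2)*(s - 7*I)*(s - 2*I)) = s - 2*I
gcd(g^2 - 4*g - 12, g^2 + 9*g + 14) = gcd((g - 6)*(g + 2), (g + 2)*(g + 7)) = g + 2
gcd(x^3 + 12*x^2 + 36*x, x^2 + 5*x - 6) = x + 6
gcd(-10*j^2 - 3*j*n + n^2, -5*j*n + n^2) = 5*j - n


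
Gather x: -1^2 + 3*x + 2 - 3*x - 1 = 0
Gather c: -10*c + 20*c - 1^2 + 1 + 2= 10*c + 2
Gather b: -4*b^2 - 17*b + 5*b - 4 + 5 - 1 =-4*b^2 - 12*b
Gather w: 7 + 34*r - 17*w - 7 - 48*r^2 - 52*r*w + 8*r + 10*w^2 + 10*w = -48*r^2 + 42*r + 10*w^2 + w*(-52*r - 7)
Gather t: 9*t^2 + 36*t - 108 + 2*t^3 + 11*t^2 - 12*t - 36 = 2*t^3 + 20*t^2 + 24*t - 144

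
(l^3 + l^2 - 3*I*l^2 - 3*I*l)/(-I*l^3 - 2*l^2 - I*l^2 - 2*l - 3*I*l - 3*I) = I*l/(l + I)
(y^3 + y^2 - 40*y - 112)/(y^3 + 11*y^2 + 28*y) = (y^2 - 3*y - 28)/(y*(y + 7))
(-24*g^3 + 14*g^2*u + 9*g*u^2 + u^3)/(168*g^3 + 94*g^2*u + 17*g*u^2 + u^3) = (-g + u)/(7*g + u)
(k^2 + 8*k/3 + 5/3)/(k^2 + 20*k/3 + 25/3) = (k + 1)/(k + 5)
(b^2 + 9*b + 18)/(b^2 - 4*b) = (b^2 + 9*b + 18)/(b*(b - 4))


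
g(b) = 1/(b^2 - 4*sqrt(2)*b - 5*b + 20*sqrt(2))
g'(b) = (-2*b + 5 + 4*sqrt(2))/(b^2 - 4*sqrt(2)*b - 5*b + 20*sqrt(2))^2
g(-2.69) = 0.02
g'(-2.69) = 0.00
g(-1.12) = 0.02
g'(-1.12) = 0.01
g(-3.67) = 0.01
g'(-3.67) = 0.00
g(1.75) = 0.08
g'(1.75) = 0.04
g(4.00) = 0.60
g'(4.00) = 0.97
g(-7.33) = 0.01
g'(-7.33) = 0.00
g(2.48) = 0.12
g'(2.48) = 0.09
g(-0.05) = 0.03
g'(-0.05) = 0.01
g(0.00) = 0.04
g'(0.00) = 0.01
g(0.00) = 0.04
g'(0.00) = 0.01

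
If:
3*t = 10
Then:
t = 10/3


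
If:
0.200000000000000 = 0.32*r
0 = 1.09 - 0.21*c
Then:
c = 5.19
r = 0.62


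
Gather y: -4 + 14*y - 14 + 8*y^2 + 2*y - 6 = 8*y^2 + 16*y - 24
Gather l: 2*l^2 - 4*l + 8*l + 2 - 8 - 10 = 2*l^2 + 4*l - 16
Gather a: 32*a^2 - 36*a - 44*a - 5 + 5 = 32*a^2 - 80*a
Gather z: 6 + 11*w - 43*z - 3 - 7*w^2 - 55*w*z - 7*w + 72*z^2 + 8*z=-7*w^2 + 4*w + 72*z^2 + z*(-55*w - 35) + 3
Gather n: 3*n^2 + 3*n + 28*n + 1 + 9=3*n^2 + 31*n + 10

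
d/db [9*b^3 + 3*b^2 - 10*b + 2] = 27*b^2 + 6*b - 10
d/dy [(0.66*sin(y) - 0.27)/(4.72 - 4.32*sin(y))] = 1.9488*cos(y)/(4.32*sin(y) - 4.72)^2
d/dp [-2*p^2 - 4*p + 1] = -4*p - 4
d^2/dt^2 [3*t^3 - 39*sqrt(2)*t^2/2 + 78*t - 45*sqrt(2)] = 18*t - 39*sqrt(2)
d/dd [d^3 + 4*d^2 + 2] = d*(3*d + 8)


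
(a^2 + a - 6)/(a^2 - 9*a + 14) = (a + 3)/(a - 7)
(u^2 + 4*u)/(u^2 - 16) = u/(u - 4)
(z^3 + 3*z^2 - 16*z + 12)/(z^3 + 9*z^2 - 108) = (z^2 - 3*z + 2)/(z^2 + 3*z - 18)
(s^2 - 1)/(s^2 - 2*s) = (s^2 - 1)/(s*(s - 2))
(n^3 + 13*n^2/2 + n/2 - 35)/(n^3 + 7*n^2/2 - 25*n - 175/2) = (n - 2)/(n - 5)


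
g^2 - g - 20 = (g - 5)*(g + 4)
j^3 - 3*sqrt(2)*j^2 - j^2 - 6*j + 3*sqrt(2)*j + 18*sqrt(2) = (j - 3)*(j + 2)*(j - 3*sqrt(2))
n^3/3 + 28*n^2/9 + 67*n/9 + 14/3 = (n/3 + 1/3)*(n + 7/3)*(n + 6)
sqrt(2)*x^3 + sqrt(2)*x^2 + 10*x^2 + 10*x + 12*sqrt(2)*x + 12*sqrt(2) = (x + 2*sqrt(2))*(x + 3*sqrt(2))*(sqrt(2)*x + sqrt(2))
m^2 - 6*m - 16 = (m - 8)*(m + 2)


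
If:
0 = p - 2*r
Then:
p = 2*r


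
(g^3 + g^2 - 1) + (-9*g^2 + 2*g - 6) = g^3 - 8*g^2 + 2*g - 7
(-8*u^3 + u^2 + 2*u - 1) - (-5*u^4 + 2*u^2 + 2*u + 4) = 5*u^4 - 8*u^3 - u^2 - 5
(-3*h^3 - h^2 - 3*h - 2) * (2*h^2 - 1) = -6*h^5 - 2*h^4 - 3*h^3 - 3*h^2 + 3*h + 2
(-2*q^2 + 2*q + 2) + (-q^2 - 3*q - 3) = -3*q^2 - q - 1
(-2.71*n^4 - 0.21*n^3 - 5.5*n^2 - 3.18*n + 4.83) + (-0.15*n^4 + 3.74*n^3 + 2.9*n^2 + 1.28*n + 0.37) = -2.86*n^4 + 3.53*n^3 - 2.6*n^2 - 1.9*n + 5.2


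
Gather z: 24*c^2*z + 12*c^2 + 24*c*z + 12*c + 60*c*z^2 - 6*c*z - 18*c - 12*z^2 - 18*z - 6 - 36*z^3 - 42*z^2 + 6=12*c^2 - 6*c - 36*z^3 + z^2*(60*c - 54) + z*(24*c^2 + 18*c - 18)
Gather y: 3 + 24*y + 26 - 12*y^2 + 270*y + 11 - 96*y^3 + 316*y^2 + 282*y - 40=-96*y^3 + 304*y^2 + 576*y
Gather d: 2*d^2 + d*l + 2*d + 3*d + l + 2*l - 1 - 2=2*d^2 + d*(l + 5) + 3*l - 3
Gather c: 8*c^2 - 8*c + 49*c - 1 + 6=8*c^2 + 41*c + 5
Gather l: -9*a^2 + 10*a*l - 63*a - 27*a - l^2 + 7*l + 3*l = -9*a^2 - 90*a - l^2 + l*(10*a + 10)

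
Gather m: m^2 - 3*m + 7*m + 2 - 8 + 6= m^2 + 4*m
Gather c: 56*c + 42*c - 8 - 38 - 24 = 98*c - 70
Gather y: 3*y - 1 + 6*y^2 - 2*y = 6*y^2 + y - 1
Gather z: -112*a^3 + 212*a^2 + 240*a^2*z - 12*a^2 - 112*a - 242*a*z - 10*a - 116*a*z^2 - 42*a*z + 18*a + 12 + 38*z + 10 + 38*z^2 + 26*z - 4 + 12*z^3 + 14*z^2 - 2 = -112*a^3 + 200*a^2 - 104*a + 12*z^3 + z^2*(52 - 116*a) + z*(240*a^2 - 284*a + 64) + 16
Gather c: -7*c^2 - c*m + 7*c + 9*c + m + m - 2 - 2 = -7*c^2 + c*(16 - m) + 2*m - 4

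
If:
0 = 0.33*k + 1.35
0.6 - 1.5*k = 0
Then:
No Solution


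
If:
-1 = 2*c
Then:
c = -1/2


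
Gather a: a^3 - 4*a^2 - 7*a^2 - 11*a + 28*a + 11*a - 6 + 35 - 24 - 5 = a^3 - 11*a^2 + 28*a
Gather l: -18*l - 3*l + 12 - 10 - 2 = -21*l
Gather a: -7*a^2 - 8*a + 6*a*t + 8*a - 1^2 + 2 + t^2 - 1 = -7*a^2 + 6*a*t + t^2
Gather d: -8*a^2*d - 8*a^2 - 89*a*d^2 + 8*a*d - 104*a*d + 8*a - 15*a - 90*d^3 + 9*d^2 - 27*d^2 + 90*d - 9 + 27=-8*a^2 - 7*a - 90*d^3 + d^2*(-89*a - 18) + d*(-8*a^2 - 96*a + 90) + 18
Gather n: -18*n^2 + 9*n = -18*n^2 + 9*n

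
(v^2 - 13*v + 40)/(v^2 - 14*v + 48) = (v - 5)/(v - 6)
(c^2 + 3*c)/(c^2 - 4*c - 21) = c/(c - 7)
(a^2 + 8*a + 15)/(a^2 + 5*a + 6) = (a + 5)/(a + 2)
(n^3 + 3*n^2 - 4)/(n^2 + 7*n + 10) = (n^2 + n - 2)/(n + 5)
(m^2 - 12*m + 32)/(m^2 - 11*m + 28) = (m - 8)/(m - 7)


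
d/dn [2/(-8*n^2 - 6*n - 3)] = 4*(8*n + 3)/(8*n^2 + 6*n + 3)^2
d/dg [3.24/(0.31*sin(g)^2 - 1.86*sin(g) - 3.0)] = (6.0264 - 2.0088*sin(g))*cos(g)/(-0.31*sin(g)^2 + 1.86*sin(g) + 3.0)^2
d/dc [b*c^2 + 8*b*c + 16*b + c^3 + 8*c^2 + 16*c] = 2*b*c + 8*b + 3*c^2 + 16*c + 16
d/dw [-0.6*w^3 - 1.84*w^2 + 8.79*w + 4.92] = -1.8*w^2 - 3.68*w + 8.79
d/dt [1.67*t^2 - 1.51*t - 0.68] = 3.34*t - 1.51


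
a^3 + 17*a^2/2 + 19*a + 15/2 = (a + 1/2)*(a + 3)*(a + 5)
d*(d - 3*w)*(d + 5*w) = d^3 + 2*d^2*w - 15*d*w^2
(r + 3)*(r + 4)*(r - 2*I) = r^3 + 7*r^2 - 2*I*r^2 + 12*r - 14*I*r - 24*I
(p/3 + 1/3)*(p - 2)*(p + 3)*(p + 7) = p^4/3 + 3*p^3 + 3*p^2 - 41*p/3 - 14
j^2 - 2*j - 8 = (j - 4)*(j + 2)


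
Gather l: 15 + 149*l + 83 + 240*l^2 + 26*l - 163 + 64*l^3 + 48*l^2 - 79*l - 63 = 64*l^3 + 288*l^2 + 96*l - 128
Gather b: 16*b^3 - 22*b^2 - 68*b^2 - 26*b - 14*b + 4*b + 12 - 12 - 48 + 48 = 16*b^3 - 90*b^2 - 36*b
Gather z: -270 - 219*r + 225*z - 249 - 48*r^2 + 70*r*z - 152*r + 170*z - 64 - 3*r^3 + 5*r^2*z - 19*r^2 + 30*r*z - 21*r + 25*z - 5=-3*r^3 - 67*r^2 - 392*r + z*(5*r^2 + 100*r + 420) - 588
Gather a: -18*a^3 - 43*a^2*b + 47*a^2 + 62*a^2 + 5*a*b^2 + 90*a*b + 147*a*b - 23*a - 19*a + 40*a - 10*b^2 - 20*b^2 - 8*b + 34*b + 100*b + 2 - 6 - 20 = -18*a^3 + a^2*(109 - 43*b) + a*(5*b^2 + 237*b - 2) - 30*b^2 + 126*b - 24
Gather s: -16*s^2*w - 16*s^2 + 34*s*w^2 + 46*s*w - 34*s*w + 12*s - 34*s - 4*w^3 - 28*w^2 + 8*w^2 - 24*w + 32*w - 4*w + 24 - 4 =s^2*(-16*w - 16) + s*(34*w^2 + 12*w - 22) - 4*w^3 - 20*w^2 + 4*w + 20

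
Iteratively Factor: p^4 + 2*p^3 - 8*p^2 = (p)*(p^3 + 2*p^2 - 8*p) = p^2*(p^2 + 2*p - 8) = p^2*(p - 2)*(p + 4)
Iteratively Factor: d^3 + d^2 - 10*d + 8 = (d - 1)*(d^2 + 2*d - 8) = (d - 2)*(d - 1)*(d + 4)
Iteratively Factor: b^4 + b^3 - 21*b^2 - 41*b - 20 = (b + 4)*(b^3 - 3*b^2 - 9*b - 5) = (b + 1)*(b + 4)*(b^2 - 4*b - 5) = (b + 1)^2*(b + 4)*(b - 5)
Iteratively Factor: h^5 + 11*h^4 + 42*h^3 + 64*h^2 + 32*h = (h + 4)*(h^4 + 7*h^3 + 14*h^2 + 8*h) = (h + 4)^2*(h^3 + 3*h^2 + 2*h) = h*(h + 4)^2*(h^2 + 3*h + 2) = h*(h + 1)*(h + 4)^2*(h + 2)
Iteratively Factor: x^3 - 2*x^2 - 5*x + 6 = (x - 1)*(x^2 - x - 6) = (x - 1)*(x + 2)*(x - 3)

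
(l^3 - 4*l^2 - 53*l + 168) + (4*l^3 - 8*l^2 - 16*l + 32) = 5*l^3 - 12*l^2 - 69*l + 200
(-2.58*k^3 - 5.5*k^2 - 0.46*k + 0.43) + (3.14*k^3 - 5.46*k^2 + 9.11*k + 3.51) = 0.56*k^3 - 10.96*k^2 + 8.65*k + 3.94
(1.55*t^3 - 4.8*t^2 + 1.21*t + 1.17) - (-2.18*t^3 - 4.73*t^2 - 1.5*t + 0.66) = 3.73*t^3 - 0.0699999999999994*t^2 + 2.71*t + 0.51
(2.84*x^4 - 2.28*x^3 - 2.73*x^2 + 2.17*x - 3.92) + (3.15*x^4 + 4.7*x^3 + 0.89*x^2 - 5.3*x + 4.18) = 5.99*x^4 + 2.42*x^3 - 1.84*x^2 - 3.13*x + 0.26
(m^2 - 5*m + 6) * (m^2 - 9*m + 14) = m^4 - 14*m^3 + 65*m^2 - 124*m + 84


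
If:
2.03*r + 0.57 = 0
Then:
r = -0.28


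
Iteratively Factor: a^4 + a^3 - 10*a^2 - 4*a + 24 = (a - 2)*(a^3 + 3*a^2 - 4*a - 12) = (a - 2)*(a + 2)*(a^2 + a - 6) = (a - 2)*(a + 2)*(a + 3)*(a - 2)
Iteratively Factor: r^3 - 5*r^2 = (r)*(r^2 - 5*r) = r*(r - 5)*(r)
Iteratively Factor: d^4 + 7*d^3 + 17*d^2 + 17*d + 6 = (d + 1)*(d^3 + 6*d^2 + 11*d + 6) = (d + 1)*(d + 2)*(d^2 + 4*d + 3) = (d + 1)*(d + 2)*(d + 3)*(d + 1)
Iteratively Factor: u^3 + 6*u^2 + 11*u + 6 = (u + 1)*(u^2 + 5*u + 6) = (u + 1)*(u + 3)*(u + 2)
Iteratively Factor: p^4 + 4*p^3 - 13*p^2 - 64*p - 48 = (p + 3)*(p^3 + p^2 - 16*p - 16) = (p + 3)*(p + 4)*(p^2 - 3*p - 4) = (p + 1)*(p + 3)*(p + 4)*(p - 4)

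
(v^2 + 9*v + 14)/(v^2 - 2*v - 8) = (v + 7)/(v - 4)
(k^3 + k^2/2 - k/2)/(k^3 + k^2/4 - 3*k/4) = 2*(2*k - 1)/(4*k - 3)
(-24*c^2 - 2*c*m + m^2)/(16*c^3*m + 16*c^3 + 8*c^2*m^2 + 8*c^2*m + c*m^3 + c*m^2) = (-6*c + m)/(c*(4*c*m + 4*c + m^2 + m))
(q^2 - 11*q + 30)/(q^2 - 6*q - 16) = (-q^2 + 11*q - 30)/(-q^2 + 6*q + 16)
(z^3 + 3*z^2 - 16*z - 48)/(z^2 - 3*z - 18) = (z^2 - 16)/(z - 6)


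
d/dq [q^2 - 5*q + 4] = 2*q - 5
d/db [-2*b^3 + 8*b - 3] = 8 - 6*b^2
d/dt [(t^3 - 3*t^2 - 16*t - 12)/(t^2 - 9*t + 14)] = (t^4 - 18*t^3 + 85*t^2 - 60*t - 332)/(t^4 - 18*t^3 + 109*t^2 - 252*t + 196)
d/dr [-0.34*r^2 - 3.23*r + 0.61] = -0.68*r - 3.23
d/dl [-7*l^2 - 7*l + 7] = -14*l - 7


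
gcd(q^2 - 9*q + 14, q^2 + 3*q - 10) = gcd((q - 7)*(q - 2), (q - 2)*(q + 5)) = q - 2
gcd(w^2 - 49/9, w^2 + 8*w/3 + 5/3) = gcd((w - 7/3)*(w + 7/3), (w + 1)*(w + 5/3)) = 1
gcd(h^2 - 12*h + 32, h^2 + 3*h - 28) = h - 4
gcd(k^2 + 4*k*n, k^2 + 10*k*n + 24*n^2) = k + 4*n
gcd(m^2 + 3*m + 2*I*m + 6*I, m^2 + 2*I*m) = m + 2*I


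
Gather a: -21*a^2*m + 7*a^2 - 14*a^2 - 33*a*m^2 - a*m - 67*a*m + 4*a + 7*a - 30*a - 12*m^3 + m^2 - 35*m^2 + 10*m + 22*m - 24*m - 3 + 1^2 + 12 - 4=a^2*(-21*m - 7) + a*(-33*m^2 - 68*m - 19) - 12*m^3 - 34*m^2 + 8*m + 6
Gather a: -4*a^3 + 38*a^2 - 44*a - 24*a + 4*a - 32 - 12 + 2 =-4*a^3 + 38*a^2 - 64*a - 42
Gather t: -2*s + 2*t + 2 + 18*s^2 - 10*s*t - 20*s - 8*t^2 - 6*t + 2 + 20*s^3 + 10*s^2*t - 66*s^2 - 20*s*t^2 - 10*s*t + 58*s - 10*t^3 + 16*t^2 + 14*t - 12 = 20*s^3 - 48*s^2 + 36*s - 10*t^3 + t^2*(8 - 20*s) + t*(10*s^2 - 20*s + 10) - 8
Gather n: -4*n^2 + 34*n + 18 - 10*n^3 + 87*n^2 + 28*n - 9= -10*n^3 + 83*n^2 + 62*n + 9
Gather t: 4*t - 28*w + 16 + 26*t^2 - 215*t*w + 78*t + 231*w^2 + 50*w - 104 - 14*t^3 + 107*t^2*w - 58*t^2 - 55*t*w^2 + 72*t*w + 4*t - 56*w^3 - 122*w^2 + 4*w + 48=-14*t^3 + t^2*(107*w - 32) + t*(-55*w^2 - 143*w + 86) - 56*w^3 + 109*w^2 + 26*w - 40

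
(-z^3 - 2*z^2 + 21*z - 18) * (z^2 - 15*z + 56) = -z^5 + 13*z^4 - 5*z^3 - 445*z^2 + 1446*z - 1008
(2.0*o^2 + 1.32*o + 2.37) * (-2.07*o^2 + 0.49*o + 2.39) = -4.14*o^4 - 1.7524*o^3 + 0.5209*o^2 + 4.3161*o + 5.6643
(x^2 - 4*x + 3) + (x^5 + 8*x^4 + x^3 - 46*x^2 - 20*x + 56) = x^5 + 8*x^4 + x^3 - 45*x^2 - 24*x + 59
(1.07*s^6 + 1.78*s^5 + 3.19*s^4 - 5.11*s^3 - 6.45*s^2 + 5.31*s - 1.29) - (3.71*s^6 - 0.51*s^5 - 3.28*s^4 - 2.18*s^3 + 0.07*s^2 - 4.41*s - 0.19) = -2.64*s^6 + 2.29*s^5 + 6.47*s^4 - 2.93*s^3 - 6.52*s^2 + 9.72*s - 1.1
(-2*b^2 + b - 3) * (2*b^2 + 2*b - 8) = -4*b^4 - 2*b^3 + 12*b^2 - 14*b + 24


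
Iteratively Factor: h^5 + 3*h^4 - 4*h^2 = (h - 1)*(h^4 + 4*h^3 + 4*h^2) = h*(h - 1)*(h^3 + 4*h^2 + 4*h) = h*(h - 1)*(h + 2)*(h^2 + 2*h) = h*(h - 1)*(h + 2)^2*(h)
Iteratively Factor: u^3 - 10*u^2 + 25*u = (u - 5)*(u^2 - 5*u) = (u - 5)^2*(u)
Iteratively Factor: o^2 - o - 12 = (o + 3)*(o - 4)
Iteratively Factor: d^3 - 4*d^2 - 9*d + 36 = (d - 4)*(d^2 - 9) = (d - 4)*(d - 3)*(d + 3)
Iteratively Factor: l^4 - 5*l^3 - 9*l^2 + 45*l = (l - 5)*(l^3 - 9*l) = l*(l - 5)*(l^2 - 9) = l*(l - 5)*(l - 3)*(l + 3)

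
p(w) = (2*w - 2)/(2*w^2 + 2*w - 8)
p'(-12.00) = -0.01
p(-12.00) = -0.10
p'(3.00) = -0.09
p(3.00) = 0.25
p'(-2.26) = -9.51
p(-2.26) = 2.83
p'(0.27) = -0.19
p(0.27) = 0.20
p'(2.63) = -0.15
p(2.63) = 0.29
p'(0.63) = -0.24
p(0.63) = 0.12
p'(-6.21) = -0.07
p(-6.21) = -0.25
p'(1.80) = -2.44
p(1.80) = 0.77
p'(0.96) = -0.45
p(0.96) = 0.02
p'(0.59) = -0.23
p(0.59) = 0.13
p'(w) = (-4*w - 2)*(2*w - 2)/(2*w^2 + 2*w - 8)^2 + 2/(2*w^2 + 2*w - 8)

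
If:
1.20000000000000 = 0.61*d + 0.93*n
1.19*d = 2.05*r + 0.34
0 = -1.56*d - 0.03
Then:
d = -0.02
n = 1.30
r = -0.18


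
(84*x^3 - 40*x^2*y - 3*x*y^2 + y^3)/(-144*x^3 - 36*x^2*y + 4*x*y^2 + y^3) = (-14*x^2 + 9*x*y - y^2)/(24*x^2 + 2*x*y - y^2)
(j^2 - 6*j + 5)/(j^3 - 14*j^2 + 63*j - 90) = (j - 1)/(j^2 - 9*j + 18)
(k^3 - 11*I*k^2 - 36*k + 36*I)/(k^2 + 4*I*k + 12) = (k^2 - 9*I*k - 18)/(k + 6*I)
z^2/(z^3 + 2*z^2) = 1/(z + 2)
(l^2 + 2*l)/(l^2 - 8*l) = (l + 2)/(l - 8)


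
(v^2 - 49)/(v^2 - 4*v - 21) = (v + 7)/(v + 3)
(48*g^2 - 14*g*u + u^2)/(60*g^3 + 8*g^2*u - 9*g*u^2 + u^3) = (-8*g + u)/(-10*g^2 - 3*g*u + u^2)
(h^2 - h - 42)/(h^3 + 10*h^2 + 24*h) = (h - 7)/(h*(h + 4))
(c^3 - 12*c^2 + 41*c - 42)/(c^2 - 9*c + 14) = c - 3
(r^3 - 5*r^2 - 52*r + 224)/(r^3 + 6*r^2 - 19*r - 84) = (r - 8)/(r + 3)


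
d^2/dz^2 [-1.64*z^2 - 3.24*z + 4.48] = -3.28000000000000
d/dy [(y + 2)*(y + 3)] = 2*y + 5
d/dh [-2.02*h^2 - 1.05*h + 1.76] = -4.04*h - 1.05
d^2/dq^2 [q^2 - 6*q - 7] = 2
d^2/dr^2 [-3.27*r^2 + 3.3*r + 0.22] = -6.54000000000000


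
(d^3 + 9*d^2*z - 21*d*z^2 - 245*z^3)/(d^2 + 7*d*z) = d + 2*z - 35*z^2/d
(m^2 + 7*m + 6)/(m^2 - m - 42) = (m + 1)/(m - 7)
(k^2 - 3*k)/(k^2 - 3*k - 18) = k*(3 - k)/(-k^2 + 3*k + 18)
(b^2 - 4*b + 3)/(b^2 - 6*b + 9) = (b - 1)/(b - 3)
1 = 1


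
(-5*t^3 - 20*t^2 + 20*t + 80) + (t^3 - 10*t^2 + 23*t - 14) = -4*t^3 - 30*t^2 + 43*t + 66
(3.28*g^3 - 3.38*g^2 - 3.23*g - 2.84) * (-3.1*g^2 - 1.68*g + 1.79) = -10.168*g^5 + 4.9676*g^4 + 21.5626*g^3 + 8.1802*g^2 - 1.0105*g - 5.0836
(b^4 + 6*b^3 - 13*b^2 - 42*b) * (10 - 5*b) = -5*b^5 - 20*b^4 + 125*b^3 + 80*b^2 - 420*b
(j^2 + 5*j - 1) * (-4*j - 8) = -4*j^3 - 28*j^2 - 36*j + 8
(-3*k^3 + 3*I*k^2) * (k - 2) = -3*k^4 + 6*k^3 + 3*I*k^3 - 6*I*k^2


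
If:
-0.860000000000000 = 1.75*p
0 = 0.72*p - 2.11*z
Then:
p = -0.49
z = -0.17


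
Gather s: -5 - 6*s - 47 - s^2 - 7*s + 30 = -s^2 - 13*s - 22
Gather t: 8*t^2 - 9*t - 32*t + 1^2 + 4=8*t^2 - 41*t + 5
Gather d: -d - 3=-d - 3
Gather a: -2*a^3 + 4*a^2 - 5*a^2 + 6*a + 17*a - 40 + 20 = -2*a^3 - a^2 + 23*a - 20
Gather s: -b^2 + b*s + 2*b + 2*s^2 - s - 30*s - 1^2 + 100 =-b^2 + 2*b + 2*s^2 + s*(b - 31) + 99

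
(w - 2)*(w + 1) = w^2 - w - 2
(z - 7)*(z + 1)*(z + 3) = z^3 - 3*z^2 - 25*z - 21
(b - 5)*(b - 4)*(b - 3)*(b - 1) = b^4 - 13*b^3 + 59*b^2 - 107*b + 60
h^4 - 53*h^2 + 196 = (h - 7)*(h - 2)*(h + 2)*(h + 7)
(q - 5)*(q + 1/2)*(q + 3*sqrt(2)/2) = q^3 - 9*q^2/2 + 3*sqrt(2)*q^2/2 - 27*sqrt(2)*q/4 - 5*q/2 - 15*sqrt(2)/4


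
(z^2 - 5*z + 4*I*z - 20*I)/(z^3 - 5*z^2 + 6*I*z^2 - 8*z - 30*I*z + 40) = 1/(z + 2*I)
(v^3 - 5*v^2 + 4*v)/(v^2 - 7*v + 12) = v*(v - 1)/(v - 3)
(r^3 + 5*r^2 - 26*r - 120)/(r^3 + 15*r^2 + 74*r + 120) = (r - 5)/(r + 5)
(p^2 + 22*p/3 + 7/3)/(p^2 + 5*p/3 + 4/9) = 3*(p + 7)/(3*p + 4)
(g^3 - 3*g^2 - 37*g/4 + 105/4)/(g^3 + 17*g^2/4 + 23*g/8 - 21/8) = 2*(4*g^2 - 24*g + 35)/(8*g^2 + 10*g - 7)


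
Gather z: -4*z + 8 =8 - 4*z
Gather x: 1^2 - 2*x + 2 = 3 - 2*x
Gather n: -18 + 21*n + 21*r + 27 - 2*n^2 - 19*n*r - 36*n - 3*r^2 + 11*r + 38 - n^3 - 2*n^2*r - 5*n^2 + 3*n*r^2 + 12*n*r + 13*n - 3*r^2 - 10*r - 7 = -n^3 + n^2*(-2*r - 7) + n*(3*r^2 - 7*r - 2) - 6*r^2 + 22*r + 40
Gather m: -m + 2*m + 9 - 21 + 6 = m - 6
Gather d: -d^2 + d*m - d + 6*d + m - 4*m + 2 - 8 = -d^2 + d*(m + 5) - 3*m - 6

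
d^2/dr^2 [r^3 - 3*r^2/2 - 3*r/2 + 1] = 6*r - 3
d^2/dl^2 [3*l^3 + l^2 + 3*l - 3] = 18*l + 2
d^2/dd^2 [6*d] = 0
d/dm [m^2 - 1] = 2*m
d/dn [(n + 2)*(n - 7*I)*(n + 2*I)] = 3*n^2 + n*(4 - 10*I) + 14 - 10*I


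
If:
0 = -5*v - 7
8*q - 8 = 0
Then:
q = 1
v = -7/5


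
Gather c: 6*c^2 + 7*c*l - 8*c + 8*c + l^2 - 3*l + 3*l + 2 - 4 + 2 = 6*c^2 + 7*c*l + l^2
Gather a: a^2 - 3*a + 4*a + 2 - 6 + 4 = a^2 + a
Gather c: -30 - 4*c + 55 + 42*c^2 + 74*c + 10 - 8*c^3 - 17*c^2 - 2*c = -8*c^3 + 25*c^2 + 68*c + 35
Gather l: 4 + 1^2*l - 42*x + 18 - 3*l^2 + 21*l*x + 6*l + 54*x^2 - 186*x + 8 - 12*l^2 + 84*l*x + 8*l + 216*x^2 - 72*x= -15*l^2 + l*(105*x + 15) + 270*x^2 - 300*x + 30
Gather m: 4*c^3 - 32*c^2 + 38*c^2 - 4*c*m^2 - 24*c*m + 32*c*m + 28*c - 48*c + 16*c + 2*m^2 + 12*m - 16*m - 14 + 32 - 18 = 4*c^3 + 6*c^2 - 4*c + m^2*(2 - 4*c) + m*(8*c - 4)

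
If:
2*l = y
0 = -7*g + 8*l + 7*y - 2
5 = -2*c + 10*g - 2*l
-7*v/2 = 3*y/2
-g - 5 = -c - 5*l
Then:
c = 869/232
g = 157/116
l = 121/232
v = -363/812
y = 121/116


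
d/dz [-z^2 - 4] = -2*z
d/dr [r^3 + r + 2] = 3*r^2 + 1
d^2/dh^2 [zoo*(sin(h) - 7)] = zoo*sin(h)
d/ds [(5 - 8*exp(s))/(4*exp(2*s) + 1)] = 8*((8*exp(s) - 5)*exp(s) - 4*exp(2*s) - 1)*exp(s)/(4*exp(2*s) + 1)^2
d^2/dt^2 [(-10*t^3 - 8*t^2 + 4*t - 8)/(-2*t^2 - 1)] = 4*(-18*t^3 + 24*t^2 + 27*t - 4)/(8*t^6 + 12*t^4 + 6*t^2 + 1)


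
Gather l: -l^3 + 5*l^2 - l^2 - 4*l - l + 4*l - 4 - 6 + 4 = -l^3 + 4*l^2 - l - 6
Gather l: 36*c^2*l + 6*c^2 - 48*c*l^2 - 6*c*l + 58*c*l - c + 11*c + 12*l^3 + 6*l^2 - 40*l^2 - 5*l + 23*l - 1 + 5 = 6*c^2 + 10*c + 12*l^3 + l^2*(-48*c - 34) + l*(36*c^2 + 52*c + 18) + 4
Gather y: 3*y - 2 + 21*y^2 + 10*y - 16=21*y^2 + 13*y - 18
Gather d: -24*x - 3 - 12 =-24*x - 15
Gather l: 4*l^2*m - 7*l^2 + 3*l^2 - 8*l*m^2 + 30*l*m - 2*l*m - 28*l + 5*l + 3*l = l^2*(4*m - 4) + l*(-8*m^2 + 28*m - 20)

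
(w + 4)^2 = w^2 + 8*w + 16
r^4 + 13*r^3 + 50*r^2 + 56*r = r*(r + 2)*(r + 4)*(r + 7)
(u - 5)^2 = u^2 - 10*u + 25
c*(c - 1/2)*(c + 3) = c^3 + 5*c^2/2 - 3*c/2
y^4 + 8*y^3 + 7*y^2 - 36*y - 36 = (y - 2)*(y + 1)*(y + 3)*(y + 6)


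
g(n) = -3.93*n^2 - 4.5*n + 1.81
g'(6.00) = -51.66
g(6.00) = -166.67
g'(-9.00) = 66.24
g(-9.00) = -276.02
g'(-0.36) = -1.67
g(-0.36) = 2.92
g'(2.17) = -21.56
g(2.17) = -26.46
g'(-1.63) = 8.31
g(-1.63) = -1.30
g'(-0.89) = 2.50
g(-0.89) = 2.70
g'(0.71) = -10.08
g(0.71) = -3.37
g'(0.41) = -7.72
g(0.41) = -0.70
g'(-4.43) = 30.32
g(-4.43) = -55.38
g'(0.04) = -4.81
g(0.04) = 1.62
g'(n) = -7.86*n - 4.5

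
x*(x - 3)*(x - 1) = x^3 - 4*x^2 + 3*x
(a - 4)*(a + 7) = a^2 + 3*a - 28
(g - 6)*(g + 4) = g^2 - 2*g - 24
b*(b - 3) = b^2 - 3*b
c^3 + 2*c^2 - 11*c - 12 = (c - 3)*(c + 1)*(c + 4)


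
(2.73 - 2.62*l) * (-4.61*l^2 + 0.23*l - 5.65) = 12.0782*l^3 - 13.1879*l^2 + 15.4309*l - 15.4245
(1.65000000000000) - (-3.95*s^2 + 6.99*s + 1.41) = 3.95*s^2 - 6.99*s + 0.24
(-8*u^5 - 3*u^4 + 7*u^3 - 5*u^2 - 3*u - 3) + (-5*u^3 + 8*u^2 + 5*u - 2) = -8*u^5 - 3*u^4 + 2*u^3 + 3*u^2 + 2*u - 5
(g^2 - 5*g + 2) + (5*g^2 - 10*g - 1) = 6*g^2 - 15*g + 1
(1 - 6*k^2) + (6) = 7 - 6*k^2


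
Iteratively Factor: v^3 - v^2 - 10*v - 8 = (v - 4)*(v^2 + 3*v + 2) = (v - 4)*(v + 1)*(v + 2)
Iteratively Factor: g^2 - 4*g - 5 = (g - 5)*(g + 1)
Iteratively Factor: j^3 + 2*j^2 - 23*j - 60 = (j + 3)*(j^2 - j - 20) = (j + 3)*(j + 4)*(j - 5)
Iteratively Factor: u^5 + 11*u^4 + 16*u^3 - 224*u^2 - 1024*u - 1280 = (u - 5)*(u^4 + 16*u^3 + 96*u^2 + 256*u + 256) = (u - 5)*(u + 4)*(u^3 + 12*u^2 + 48*u + 64) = (u - 5)*(u + 4)^2*(u^2 + 8*u + 16) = (u - 5)*(u + 4)^3*(u + 4)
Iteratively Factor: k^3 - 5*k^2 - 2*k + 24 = (k - 4)*(k^2 - k - 6) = (k - 4)*(k - 3)*(k + 2)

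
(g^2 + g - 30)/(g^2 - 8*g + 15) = (g + 6)/(g - 3)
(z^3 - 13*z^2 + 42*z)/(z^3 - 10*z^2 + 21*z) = (z - 6)/(z - 3)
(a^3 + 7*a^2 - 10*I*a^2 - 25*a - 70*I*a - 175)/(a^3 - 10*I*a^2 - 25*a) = (a + 7)/a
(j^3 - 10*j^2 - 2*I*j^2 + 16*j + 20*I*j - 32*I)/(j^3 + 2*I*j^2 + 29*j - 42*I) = (j^2 - 10*j + 16)/(j^2 + 4*I*j + 21)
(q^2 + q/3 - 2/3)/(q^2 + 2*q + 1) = (q - 2/3)/(q + 1)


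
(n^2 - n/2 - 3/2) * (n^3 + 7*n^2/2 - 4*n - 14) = n^5 + 3*n^4 - 29*n^3/4 - 69*n^2/4 + 13*n + 21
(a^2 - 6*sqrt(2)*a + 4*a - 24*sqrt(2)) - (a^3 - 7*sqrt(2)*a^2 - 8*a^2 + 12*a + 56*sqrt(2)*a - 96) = -a^3 + 9*a^2 + 7*sqrt(2)*a^2 - 62*sqrt(2)*a - 8*a - 24*sqrt(2) + 96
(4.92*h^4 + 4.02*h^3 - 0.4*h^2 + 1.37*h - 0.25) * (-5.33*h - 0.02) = -26.2236*h^5 - 21.525*h^4 + 2.0516*h^3 - 7.2941*h^2 + 1.3051*h + 0.005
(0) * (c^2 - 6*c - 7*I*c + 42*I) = 0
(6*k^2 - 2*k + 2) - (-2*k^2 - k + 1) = 8*k^2 - k + 1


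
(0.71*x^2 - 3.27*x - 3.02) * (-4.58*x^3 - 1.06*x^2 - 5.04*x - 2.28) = -3.2518*x^5 + 14.224*x^4 + 13.7194*x^3 + 18.0632*x^2 + 22.6764*x + 6.8856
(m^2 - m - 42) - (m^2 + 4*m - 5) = -5*m - 37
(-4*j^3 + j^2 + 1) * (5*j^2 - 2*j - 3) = -20*j^5 + 13*j^4 + 10*j^3 + 2*j^2 - 2*j - 3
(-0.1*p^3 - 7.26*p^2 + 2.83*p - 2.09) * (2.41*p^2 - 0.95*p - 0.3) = -0.241*p^5 - 17.4016*p^4 + 13.7473*p^3 - 5.5474*p^2 + 1.1365*p + 0.627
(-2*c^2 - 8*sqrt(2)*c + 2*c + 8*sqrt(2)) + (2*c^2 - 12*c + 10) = -8*sqrt(2)*c - 10*c + 10 + 8*sqrt(2)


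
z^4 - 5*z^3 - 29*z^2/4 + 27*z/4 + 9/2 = (z - 6)*(z - 1)*(z + 1/2)*(z + 3/2)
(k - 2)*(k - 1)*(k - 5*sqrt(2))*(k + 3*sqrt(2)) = k^4 - 3*k^3 - 2*sqrt(2)*k^3 - 28*k^2 + 6*sqrt(2)*k^2 - 4*sqrt(2)*k + 90*k - 60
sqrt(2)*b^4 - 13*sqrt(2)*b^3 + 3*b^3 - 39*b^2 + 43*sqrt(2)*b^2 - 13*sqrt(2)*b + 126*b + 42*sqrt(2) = (b - 7)*(b - 6)*(b + sqrt(2))*(sqrt(2)*b + 1)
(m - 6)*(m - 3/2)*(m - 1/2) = m^3 - 8*m^2 + 51*m/4 - 9/2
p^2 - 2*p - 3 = (p - 3)*(p + 1)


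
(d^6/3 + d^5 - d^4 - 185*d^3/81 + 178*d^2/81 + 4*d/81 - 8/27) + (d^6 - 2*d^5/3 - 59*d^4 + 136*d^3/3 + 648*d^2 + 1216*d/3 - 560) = 4*d^6/3 + d^5/3 - 60*d^4 + 3487*d^3/81 + 52666*d^2/81 + 32836*d/81 - 15128/27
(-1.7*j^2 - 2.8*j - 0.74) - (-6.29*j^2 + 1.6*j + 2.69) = 4.59*j^2 - 4.4*j - 3.43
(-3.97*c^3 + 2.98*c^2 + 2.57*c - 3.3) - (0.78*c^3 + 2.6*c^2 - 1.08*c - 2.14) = -4.75*c^3 + 0.38*c^2 + 3.65*c - 1.16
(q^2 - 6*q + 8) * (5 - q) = -q^3 + 11*q^2 - 38*q + 40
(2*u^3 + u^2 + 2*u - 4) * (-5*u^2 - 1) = -10*u^5 - 5*u^4 - 12*u^3 + 19*u^2 - 2*u + 4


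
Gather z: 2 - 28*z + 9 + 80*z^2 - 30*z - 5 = 80*z^2 - 58*z + 6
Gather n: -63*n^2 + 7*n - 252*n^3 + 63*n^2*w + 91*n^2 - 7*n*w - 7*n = -252*n^3 + n^2*(63*w + 28) - 7*n*w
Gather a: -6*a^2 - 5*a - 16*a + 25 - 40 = -6*a^2 - 21*a - 15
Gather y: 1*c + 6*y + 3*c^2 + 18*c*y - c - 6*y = 3*c^2 + 18*c*y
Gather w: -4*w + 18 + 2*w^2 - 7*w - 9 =2*w^2 - 11*w + 9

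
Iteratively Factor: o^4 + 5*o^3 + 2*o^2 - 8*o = (o + 4)*(o^3 + o^2 - 2*o) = (o + 2)*(o + 4)*(o^2 - o) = o*(o + 2)*(o + 4)*(o - 1)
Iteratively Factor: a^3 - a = (a - 1)*(a^2 + a) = (a - 1)*(a + 1)*(a)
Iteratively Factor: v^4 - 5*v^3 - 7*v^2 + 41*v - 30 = (v - 5)*(v^3 - 7*v + 6) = (v - 5)*(v - 2)*(v^2 + 2*v - 3) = (v - 5)*(v - 2)*(v + 3)*(v - 1)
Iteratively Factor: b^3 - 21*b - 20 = (b + 1)*(b^2 - b - 20) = (b + 1)*(b + 4)*(b - 5)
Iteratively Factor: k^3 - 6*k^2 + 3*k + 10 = (k - 5)*(k^2 - k - 2) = (k - 5)*(k + 1)*(k - 2)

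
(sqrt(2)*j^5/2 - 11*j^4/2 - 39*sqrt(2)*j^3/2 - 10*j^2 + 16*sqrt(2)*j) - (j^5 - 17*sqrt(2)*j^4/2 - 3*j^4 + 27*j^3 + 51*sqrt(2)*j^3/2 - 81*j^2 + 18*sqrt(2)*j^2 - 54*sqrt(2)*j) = -j^5 + sqrt(2)*j^5/2 - 5*j^4/2 + 17*sqrt(2)*j^4/2 - 45*sqrt(2)*j^3 - 27*j^3 - 18*sqrt(2)*j^2 + 71*j^2 + 70*sqrt(2)*j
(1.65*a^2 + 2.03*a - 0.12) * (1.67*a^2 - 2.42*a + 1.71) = 2.7555*a^4 - 0.6029*a^3 - 2.2915*a^2 + 3.7617*a - 0.2052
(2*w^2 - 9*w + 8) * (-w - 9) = -2*w^3 - 9*w^2 + 73*w - 72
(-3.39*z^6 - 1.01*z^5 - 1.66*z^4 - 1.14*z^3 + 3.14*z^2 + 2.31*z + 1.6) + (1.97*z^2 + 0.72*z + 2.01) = -3.39*z^6 - 1.01*z^5 - 1.66*z^4 - 1.14*z^3 + 5.11*z^2 + 3.03*z + 3.61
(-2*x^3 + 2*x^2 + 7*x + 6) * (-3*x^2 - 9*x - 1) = 6*x^5 + 12*x^4 - 37*x^3 - 83*x^2 - 61*x - 6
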